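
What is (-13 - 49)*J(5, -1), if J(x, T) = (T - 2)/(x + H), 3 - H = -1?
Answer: 62/3 ≈ 20.667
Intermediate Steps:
H = 4 (H = 3 - 1*(-1) = 3 + 1 = 4)
J(x, T) = (-2 + T)/(4 + x) (J(x, T) = (T - 2)/(x + 4) = (-2 + T)/(4 + x))
(-13 - 49)*J(5, -1) = (-13 - 49)*((-2 - 1)/(4 + 5)) = -62*(-3)/9 = -62*(-1/3) = 62/3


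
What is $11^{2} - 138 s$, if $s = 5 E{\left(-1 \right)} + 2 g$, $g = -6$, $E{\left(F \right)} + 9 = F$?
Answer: $8677$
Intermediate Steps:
$E{\left(F \right)} = -9 + F$
$s = -62$ ($s = 5 \left(-9 - 1\right) + 2 \left(-6\right) = 5 \left(-10\right) - 12 = -50 - 12 = -62$)
$11^{2} - 138 s = 11^{2} - -8556 = 121 + 8556 = 8677$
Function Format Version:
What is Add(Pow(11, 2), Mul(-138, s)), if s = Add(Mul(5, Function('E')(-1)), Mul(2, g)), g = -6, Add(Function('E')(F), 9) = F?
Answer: 8677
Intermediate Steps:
Function('E')(F) = Add(-9, F)
s = -62 (s = Add(Mul(5, Add(-9, -1)), Mul(2, -6)) = Add(Mul(5, -10), -12) = Add(-50, -12) = -62)
Add(Pow(11, 2), Mul(-138, s)) = Add(Pow(11, 2), Mul(-138, -62)) = Add(121, 8556) = 8677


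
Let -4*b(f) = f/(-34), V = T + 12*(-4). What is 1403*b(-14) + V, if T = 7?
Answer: -12609/68 ≈ -185.43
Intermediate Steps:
V = -41 (V = 7 + 12*(-4) = 7 - 48 = -41)
b(f) = f/136 (b(f) = -f/(4*(-34)) = -f*(-1)/(4*34) = -(-1)*f/136 = f/136)
1403*b(-14) + V = 1403*((1/136)*(-14)) - 41 = 1403*(-7/68) - 41 = -9821/68 - 41 = -12609/68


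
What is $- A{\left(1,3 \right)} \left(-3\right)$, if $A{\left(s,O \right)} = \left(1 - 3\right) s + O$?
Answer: $3$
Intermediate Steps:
$A{\left(s,O \right)} = O - 2 s$ ($A{\left(s,O \right)} = \left(1 - 3\right) s + O = - 2 s + O = O - 2 s$)
$- A{\left(1,3 \right)} \left(-3\right) = - (3 - 2) \left(-3\right) = \left(-1\right) 1 \left(-3\right) = \left(-1\right) \left(-3\right) = 3$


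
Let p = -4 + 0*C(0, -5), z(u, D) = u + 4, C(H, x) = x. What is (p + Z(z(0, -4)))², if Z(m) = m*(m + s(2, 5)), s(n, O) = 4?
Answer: 784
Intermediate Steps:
z(u, D) = 4 + u
Z(m) = m*(4 + m) (Z(m) = m*(m + 4) = m*(4 + m))
p = -4 (p = -4 + 0*(-5) = -4 + 0 = -4)
(p + Z(z(0, -4)))² = (-4 + (4 + 0)*(4 + (4 + 0)))² = (-4 + 4*(4 + 4))² = (-4 + 4*8)² = (-4 + 32)² = 28² = 784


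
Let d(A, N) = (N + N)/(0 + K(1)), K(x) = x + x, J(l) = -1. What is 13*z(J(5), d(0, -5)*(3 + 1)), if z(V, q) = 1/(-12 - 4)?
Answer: -13/16 ≈ -0.81250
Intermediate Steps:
K(x) = 2*x
d(A, N) = N (d(A, N) = (N + N)/(0 + 2*1) = (2*N)/(0 + 2) = (2*N)/2 = (2*N)*(½) = N)
z(V, q) = -1/16 (z(V, q) = 1/(-16) = -1/16)
13*z(J(5), d(0, -5)*(3 + 1)) = 13*(-1/16) = -13/16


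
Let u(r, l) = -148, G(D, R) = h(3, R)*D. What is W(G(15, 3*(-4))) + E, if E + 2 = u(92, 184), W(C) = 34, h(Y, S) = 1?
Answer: -116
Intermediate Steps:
G(D, R) = D (G(D, R) = 1*D = D)
E = -150 (E = -2 - 148 = -150)
W(G(15, 3*(-4))) + E = 34 - 150 = -116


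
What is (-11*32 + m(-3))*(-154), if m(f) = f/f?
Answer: 54054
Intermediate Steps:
m(f) = 1
(-11*32 + m(-3))*(-154) = (-11*32 + 1)*(-154) = (-352 + 1)*(-154) = -351*(-154) = 54054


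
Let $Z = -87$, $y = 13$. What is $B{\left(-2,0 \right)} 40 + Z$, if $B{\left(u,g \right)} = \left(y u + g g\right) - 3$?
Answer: $-1247$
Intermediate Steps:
$B{\left(u,g \right)} = -3 + g^{2} + 13 u$ ($B{\left(u,g \right)} = \left(13 u + g g\right) - 3 = \left(13 u + g^{2}\right) - 3 = \left(g^{2} + 13 u\right) - 3 = -3 + g^{2} + 13 u$)
$B{\left(-2,0 \right)} 40 + Z = \left(-3 + 0^{2} + 13 \left(-2\right)\right) 40 - 87 = \left(-3 + 0 - 26\right) 40 - 87 = \left(-29\right) 40 - 87 = -1160 - 87 = -1247$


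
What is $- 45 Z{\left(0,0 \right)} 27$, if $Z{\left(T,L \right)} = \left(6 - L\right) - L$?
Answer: $-7290$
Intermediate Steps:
$Z{\left(T,L \right)} = 6 - 2 L$
$- 45 Z{\left(0,0 \right)} 27 = - 45 \left(6 - 0\right) 27 = - 45 \left(6 + 0\right) 27 = \left(-45\right) 6 \cdot 27 = \left(-270\right) 27 = -7290$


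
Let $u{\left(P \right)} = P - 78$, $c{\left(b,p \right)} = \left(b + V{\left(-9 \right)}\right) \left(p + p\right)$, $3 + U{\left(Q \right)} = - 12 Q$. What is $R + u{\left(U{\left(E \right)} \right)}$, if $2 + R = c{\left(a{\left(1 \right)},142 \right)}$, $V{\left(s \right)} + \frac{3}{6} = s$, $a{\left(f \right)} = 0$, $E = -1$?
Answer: $-2769$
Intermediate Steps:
$V{\left(s \right)} = - \frac{1}{2} + s$
$U{\left(Q \right)} = -3 - 12 Q$
$c{\left(b,p \right)} = 2 p \left(- \frac{19}{2} + b\right)$ ($c{\left(b,p \right)} = \left(b - \frac{19}{2}\right) \left(p + p\right) = \left(b - \frac{19}{2}\right) 2 p = \left(- \frac{19}{2} + b\right) 2 p = 2 p \left(- \frac{19}{2} + b\right)$)
$R = -2700$ ($R = -2 + 142 \left(-19 + 2 \cdot 0\right) = -2 + 142 \left(-19 + 0\right) = -2 + 142 \left(-19\right) = -2 - 2698 = -2700$)
$u{\left(P \right)} = -78 + P$ ($u{\left(P \right)} = P - 78 = -78 + P$)
$R + u{\left(U{\left(E \right)} \right)} = -2700 - 69 = -2769$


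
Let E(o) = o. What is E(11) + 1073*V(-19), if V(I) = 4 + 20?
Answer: 25763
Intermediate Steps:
V(I) = 24
E(11) + 1073*V(-19) = 11 + 1073*24 = 11 + 25752 = 25763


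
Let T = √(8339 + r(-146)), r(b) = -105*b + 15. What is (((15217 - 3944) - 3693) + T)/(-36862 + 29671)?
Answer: -7580/7191 - 2*√5921/7191 ≈ -1.0755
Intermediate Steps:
r(b) = 15 - 105*b
T = 2*√5921 (T = √(8339 + (15 - 105*(-146))) = √(8339 + (15 + 15330)) = √(8339 + 15345) = √23684 = 2*√5921 ≈ 153.90)
(((15217 - 3944) - 3693) + T)/(-36862 + 29671) = (((15217 - 3944) - 3693) + 2*√5921)/(-36862 + 29671) = ((11273 - 3693) + 2*√5921)/(-7191) = (7580 + 2*√5921)*(-1/7191) = -7580/7191 - 2*√5921/7191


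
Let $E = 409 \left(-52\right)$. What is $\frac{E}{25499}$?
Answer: $- \frac{21268}{25499} \approx -0.83407$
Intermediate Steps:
$E = -21268$
$\frac{E}{25499} = - \frac{21268}{25499}$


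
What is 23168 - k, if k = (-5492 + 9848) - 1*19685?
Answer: 38497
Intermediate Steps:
k = -15329 (k = 4356 - 19685 = -15329)
23168 - k = 23168 - 1*(-15329) = 23168 + 15329 = 38497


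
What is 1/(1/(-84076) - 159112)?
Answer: -84076/13377500513 ≈ -6.2849e-6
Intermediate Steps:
1/(1/(-84076) - 159112) = 1/(-1/84076 - 159112) = 1/(-13377500513/84076) = -84076/13377500513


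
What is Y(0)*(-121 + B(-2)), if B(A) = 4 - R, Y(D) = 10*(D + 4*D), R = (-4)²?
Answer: 0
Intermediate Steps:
R = 16
Y(D) = 50*D (Y(D) = 10*(5*D) = 50*D)
B(A) = -12 (B(A) = 4 - 1*16 = 4 - 16 = -12)
Y(0)*(-121 + B(-2)) = (50*0)*(-121 - 12) = 0*(-133) = 0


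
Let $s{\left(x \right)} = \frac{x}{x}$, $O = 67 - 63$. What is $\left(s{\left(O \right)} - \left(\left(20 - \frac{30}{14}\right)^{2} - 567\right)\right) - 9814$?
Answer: $- \frac{468679}{49} \approx -9564.9$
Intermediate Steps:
$O = 4$
$s{\left(x \right)} = 1$
$\left(s{\left(O \right)} - \left(\left(20 - \frac{30}{14}\right)^{2} - 567\right)\right) - 9814 = \left(1 - \left(\left(20 - \frac{30}{14}\right)^{2} - 567\right)\right) - 9814 = \left(1 - \left(\left(20 - \frac{15}{7}\right)^{2} - 567\right)\right) - 9814 = \left(1 - \left(\left(\frac{125}{7}\right)^{2} - 567\right)\right) - 9814 = \left(1 - \left(\frac{15625}{49} - 567\right)\right) - 9814 = \left(1 - - \frac{12158}{49}\right) - 9814 = \left(1 + \frac{12158}{49}\right) - 9814 = \frac{12207}{49} - 9814 = - \frac{468679}{49}$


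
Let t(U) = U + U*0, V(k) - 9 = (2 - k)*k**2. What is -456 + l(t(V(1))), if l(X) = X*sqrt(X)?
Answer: -456 + 10*sqrt(10) ≈ -424.38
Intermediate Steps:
V(k) = 9 + k**2*(2 - k) (V(k) = 9 + (2 - k)*k**2 = 9 + k**2*(2 - k))
t(U) = U (t(U) = U + 0 = U)
l(X) = X**(3/2)
-456 + l(t(V(1))) = -456 + (9 - 1*1**3 + 2*1**2)**(3/2) = -456 + (9 - 1*1 + 2*1)**(3/2) = -456 + (9 - 1 + 2)**(3/2) = -456 + 10**(3/2) = -456 + 10*sqrt(10)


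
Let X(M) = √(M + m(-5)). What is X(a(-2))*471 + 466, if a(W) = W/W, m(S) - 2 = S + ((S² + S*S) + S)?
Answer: 466 + 471*√43 ≈ 3554.6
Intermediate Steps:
m(S) = 2 + 2*S + 2*S² (m(S) = 2 + (S + ((S² + S*S) + S)) = 2 + (S + ((S² + S²) + S)) = 2 + (S + (2*S² + S)) = 2 + (S + (S + 2*S²)) = 2 + (2*S + 2*S²) = 2 + 2*S + 2*S²)
a(W) = 1
X(M) = √(42 + M) (X(M) = √(M + (2 + 2*(-5) + 2*(-5)²)) = √(M + (2 - 10 + 2*25)) = √(M + (2 - 10 + 50)) = √(M + 42) = √(42 + M))
X(a(-2))*471 + 466 = √(42 + 1)*471 + 466 = √43*471 + 466 = 471*√43 + 466 = 466 + 471*√43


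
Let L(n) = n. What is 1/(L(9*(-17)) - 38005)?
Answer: -1/38158 ≈ -2.6207e-5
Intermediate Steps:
1/(L(9*(-17)) - 38005) = 1/(9*(-17) - 38005) = 1/(-153 - 38005) = 1/(-38158) = -1/38158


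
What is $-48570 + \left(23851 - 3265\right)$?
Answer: $-27984$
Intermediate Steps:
$-48570 + \left(23851 - 3265\right) = -48570 + 20586 = -27984$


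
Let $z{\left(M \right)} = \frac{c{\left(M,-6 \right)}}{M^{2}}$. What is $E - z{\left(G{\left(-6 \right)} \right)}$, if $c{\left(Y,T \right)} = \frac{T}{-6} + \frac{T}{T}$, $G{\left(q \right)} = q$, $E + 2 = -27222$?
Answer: $- \frac{490033}{18} \approx -27224.0$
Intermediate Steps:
$E = -27224$ ($E = -2 - 27222 = -27224$)
$c{\left(Y,T \right)} = 1 - \frac{T}{6}$ ($c{\left(Y,T \right)} = T \left(- \frac{1}{6}\right) + 1 = - \frac{T}{6} + 1 = 1 - \frac{T}{6}$)
$z{\left(M \right)} = \frac{2}{M^{2}}$ ($z{\left(M \right)} = \frac{1 - -1}{M^{2}} = \frac{1 + 1}{M^{2}} = \frac{2}{M^{2}}$)
$E - z{\left(G{\left(-6 \right)} \right)} = -27224 - \frac{2}{36} = -27224 - 2 \cdot \frac{1}{36} = -27224 - \frac{1}{18} = - \frac{490033}{18}$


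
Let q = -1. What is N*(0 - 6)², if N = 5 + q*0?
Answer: 180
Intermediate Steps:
N = 5 (N = 5 - 1*0 = 5 + 0 = 5)
N*(0 - 6)² = 5*(0 - 6)² = 5*(-6)² = 5*36 = 180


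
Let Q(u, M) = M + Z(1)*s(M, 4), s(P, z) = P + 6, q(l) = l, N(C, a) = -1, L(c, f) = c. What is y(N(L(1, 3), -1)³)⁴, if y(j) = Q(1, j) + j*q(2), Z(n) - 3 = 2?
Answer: 234256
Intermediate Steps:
Z(n) = 5 (Z(n) = 3 + 2 = 5)
s(P, z) = 6 + P
Q(u, M) = 30 + 6*M (Q(u, M) = M + 5*(6 + M) = M + (30 + 5*M) = 30 + 6*M)
y(j) = 30 + 8*j (y(j) = (30 + 6*j) + j*2 = (30 + 6*j) + 2*j = 30 + 8*j)
y(N(L(1, 3), -1)³)⁴ = (30 + 8*(-1)³)⁴ = (30 + 8*(-1))⁴ = (30 - 8)⁴ = 22⁴ = 234256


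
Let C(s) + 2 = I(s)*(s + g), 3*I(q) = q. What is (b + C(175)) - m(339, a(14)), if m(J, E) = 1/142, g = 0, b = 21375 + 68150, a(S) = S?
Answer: 42485545/426 ≈ 99731.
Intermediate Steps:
I(q) = q/3
b = 89525
C(s) = -2 + s²/3 (C(s) = -2 + (s/3)*(s + 0) = -2 + (s/3)*s = -2 + s²/3)
m(J, E) = 1/142
(b + C(175)) - m(339, a(14)) = (89525 + (-2 + (⅓)*175²)) - 1*1/142 = (89525 + (-2 + (⅓)*30625)) - 1/142 = (89525 + (-2 + 30625/3)) - 1/142 = (89525 + 30619/3) - 1/142 = 299194/3 - 1/142 = 42485545/426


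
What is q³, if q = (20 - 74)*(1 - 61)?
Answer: 34012224000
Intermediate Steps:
q = 3240 (q = -54*(-60) = 3240)
q³ = 3240³ = 34012224000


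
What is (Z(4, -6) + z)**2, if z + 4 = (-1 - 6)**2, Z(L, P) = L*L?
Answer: 3721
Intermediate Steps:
Z(L, P) = L**2
z = 45 (z = -4 + (-1 - 6)**2 = -4 + (-7)**2 = -4 + 49 = 45)
(Z(4, -6) + z)**2 = (4**2 + 45)**2 = (16 + 45)**2 = 61**2 = 3721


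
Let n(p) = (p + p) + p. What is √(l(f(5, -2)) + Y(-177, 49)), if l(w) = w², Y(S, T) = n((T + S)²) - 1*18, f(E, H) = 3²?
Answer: √49215 ≈ 221.84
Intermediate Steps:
f(E, H) = 9
n(p) = 3*p (n(p) = 2*p + p = 3*p)
Y(S, T) = -18 + 3*(S + T)² (Y(S, T) = 3*(T + S)² - 1*18 = 3*(S + T)² - 18 = -18 + 3*(S + T)²)
√(l(f(5, -2)) + Y(-177, 49)) = √(9² + (-18 + 3*(-177 + 49)²)) = √(81 + (-18 + 3*(-128)²)) = √(81 + (-18 + 3*16384)) = √(81 + (-18 + 49152)) = √(81 + 49134) = √49215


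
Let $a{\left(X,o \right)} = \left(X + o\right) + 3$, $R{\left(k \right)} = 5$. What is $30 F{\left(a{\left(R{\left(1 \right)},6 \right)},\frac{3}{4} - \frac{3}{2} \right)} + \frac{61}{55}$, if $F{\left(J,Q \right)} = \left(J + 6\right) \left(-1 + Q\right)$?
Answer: $- \frac{57689}{55} \approx -1048.9$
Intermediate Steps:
$a{\left(X,o \right)} = 3 + X + o$
$F{\left(J,Q \right)} = \left(-1 + Q\right) \left(6 + J\right)$ ($F{\left(J,Q \right)} = \left(6 + J\right) \left(-1 + Q\right) = \left(-1 + Q\right) \left(6 + J\right)$)
$30 F{\left(a{\left(R{\left(1 \right)},6 \right)},\frac{3}{4} - \frac{3}{2} \right)} + \frac{61}{55} = 30 \left(-6 - \left(3 + 5 + 6\right) + 6 \left(\frac{3}{4} - \frac{3}{2}\right) + \left(3 + 5 + 6\right) \left(\frac{3}{4} - \frac{3}{2}\right)\right) + \frac{61}{55} = 30 \left(-6 - 14 + 6 \left(3 \cdot \frac{1}{4} - \frac{3}{2}\right) + 14 \left(3 \cdot \frac{1}{4} - \frac{3}{2}\right)\right) + 61 \cdot \frac{1}{55} = 30 \left(-6 - 14 + 6 \left(\frac{3}{4} - \frac{3}{2}\right) + 14 \left(\frac{3}{4} - \frac{3}{2}\right)\right) + \frac{61}{55} = 30 \left(-6 - 14 + 6 \left(- \frac{3}{4}\right) + 14 \left(- \frac{3}{4}\right)\right) + \frac{61}{55} = 30 \left(-6 - 14 - \frac{9}{2} - \frac{21}{2}\right) + \frac{61}{55} = 30 \left(-35\right) + \frac{61}{55} = -1050 + \frac{61}{55} = - \frac{57689}{55}$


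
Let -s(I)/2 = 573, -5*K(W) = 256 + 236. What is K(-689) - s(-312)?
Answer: 5238/5 ≈ 1047.6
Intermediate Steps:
K(W) = -492/5 (K(W) = -(256 + 236)/5 = -1/5*492 = -492/5)
s(I) = -1146 (s(I) = -2*573 = -1146)
K(-689) - s(-312) = -492/5 - 1*(-1146) = -492/5 + 1146 = 5238/5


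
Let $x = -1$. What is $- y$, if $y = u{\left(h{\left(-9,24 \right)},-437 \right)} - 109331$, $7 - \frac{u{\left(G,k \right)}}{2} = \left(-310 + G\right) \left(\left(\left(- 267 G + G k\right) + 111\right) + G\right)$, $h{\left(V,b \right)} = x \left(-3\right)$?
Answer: $1336089$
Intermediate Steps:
$h{\left(V,b \right)} = 3$ ($h{\left(V,b \right)} = \left(-1\right) \left(-3\right) = 3$)
$u{\left(G,k \right)} = 14 - 2 \left(-310 + G\right) \left(111 - 266 G + G k\right)$ ($u{\left(G,k \right)} = 14 - 2 \left(-310 + G\right) \left(\left(\left(- 267 G + G k\right) + 111\right) + G\right) = 14 - 2 \left(-310 + G\right) \left(\left(111 - 267 G + G k\right) + G\right) = 14 - 2 \left(-310 + G\right) \left(111 - 266 G + G k\right)$)
$y = -1336089$ ($y = \left(68834 - 495426 + 532 \cdot 3^{2} - - 874 \cdot 3^{2} + 620 \cdot 3 \left(-437\right)\right) - 109331 = \left(68834 - 495426 + 532 \cdot 9 - \left(-874\right) 9 - 812820\right) - 109331 = \left(68834 - 495426 + 4788 + 7866 - 812820\right) - 109331 = -1226758 - 109331 = -1336089$)
$- y = \left(-1\right) \left(-1336089\right) = 1336089$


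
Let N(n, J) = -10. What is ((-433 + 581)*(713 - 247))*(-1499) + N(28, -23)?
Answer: -103383042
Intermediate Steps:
((-433 + 581)*(713 - 247))*(-1499) + N(28, -23) = ((-433 + 581)*(713 - 247))*(-1499) - 10 = (148*466)*(-1499) - 10 = 68968*(-1499) - 10 = -103383032 - 10 = -103383042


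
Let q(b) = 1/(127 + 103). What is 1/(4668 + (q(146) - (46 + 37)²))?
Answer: -230/510829 ≈ -0.00045025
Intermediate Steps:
q(b) = 1/230
1/(4668 + (q(146) - (46 + 37)²)) = 1/(4668 + (1/230 - (46 + 37)²)) = 1/(4668 + (1/230 - 1*83²)) = 1/(4668 + (1/230 - 1*6889)) = 1/(4668 + (1/230 - 6889)) = 1/(4668 - 1584469/230) = 1/(-510829/230) = -230/510829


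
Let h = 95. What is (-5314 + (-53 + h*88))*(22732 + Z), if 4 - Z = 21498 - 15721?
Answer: 50758287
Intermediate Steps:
Z = -5773 (Z = 4 - (21498 - 15721) = 4 - 1*5777 = 4 - 5777 = -5773)
(-5314 + (-53 + h*88))*(22732 + Z) = (-5314 + (-53 + 95*88))*(22732 - 5773) = (-5314 + (-53 + 8360))*16959 = (-5314 + 8307)*16959 = 2993*16959 = 50758287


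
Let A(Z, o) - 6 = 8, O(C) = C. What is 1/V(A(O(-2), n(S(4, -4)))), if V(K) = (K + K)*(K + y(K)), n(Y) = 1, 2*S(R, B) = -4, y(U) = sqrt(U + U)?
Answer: 1/336 - sqrt(7)/2352 ≈ 0.0018513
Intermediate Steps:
y(U) = sqrt(2)*sqrt(U) (y(U) = sqrt(2*U) = sqrt(2)*sqrt(U))
S(R, B) = -2 (S(R, B) = (1/2)*(-4) = -2)
A(Z, o) = 14 (A(Z, o) = 6 + 8 = 14)
V(K) = 2*K*(K + sqrt(2)*sqrt(K)) (V(K) = (K + K)*(K + sqrt(2)*sqrt(K)) = (2*K)*(K + sqrt(2)*sqrt(K)) = 2*K*(K + sqrt(2)*sqrt(K)))
1/V(A(O(-2), n(S(4, -4)))) = 1/(2*14*(14 + sqrt(2)*sqrt(14))) = 1/(2*14*(14 + 2*sqrt(7))) = 1/(392 + 56*sqrt(7))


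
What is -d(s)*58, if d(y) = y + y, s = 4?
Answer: -464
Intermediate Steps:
d(y) = 2*y
-d(s)*58 = -2*4*58 = -1*8*58 = -8*58 = -464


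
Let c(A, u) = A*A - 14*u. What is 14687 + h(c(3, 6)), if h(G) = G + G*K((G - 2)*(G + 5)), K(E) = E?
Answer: -389638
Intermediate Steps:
c(A, u) = A**2 - 14*u
h(G) = G + G*(-2 + G)*(5 + G) (h(G) = G + G*((G - 2)*(G + 5)) = G + G*((-2 + G)*(5 + G)) = G + G*(-2 + G)*(5 + G))
14687 + h(c(3, 6)) = 14687 + (3**2 - 14*6)*(-9 + (3**2 - 14*6)**2 + 3*(3**2 - 14*6)) = 14687 + (9 - 84)*(-9 + (9 - 84)**2 + 3*(9 - 84)) = 14687 - 75*(-9 + (-75)**2 + 3*(-75)) = 14687 - 75*(-9 + 5625 - 225) = 14687 - 75*5391 = 14687 - 404325 = -389638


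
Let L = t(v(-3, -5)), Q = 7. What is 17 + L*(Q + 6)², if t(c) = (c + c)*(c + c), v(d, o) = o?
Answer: 16917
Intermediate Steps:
t(c) = 4*c² (t(c) = (2*c)*(2*c) = 4*c²)
L = 100 (L = 4*(-5)² = 4*25 = 100)
17 + L*(Q + 6)² = 17 + 100*(7 + 6)² = 17 + 100*13² = 17 + 100*169 = 17 + 16900 = 16917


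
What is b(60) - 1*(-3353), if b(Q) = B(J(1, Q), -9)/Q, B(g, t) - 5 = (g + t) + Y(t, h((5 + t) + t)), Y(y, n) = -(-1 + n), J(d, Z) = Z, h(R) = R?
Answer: 20125/6 ≈ 3354.2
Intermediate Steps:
Y(y, n) = 1 - n
B(g, t) = 1 + g - t (B(g, t) = 5 + ((g + t) + (1 - ((5 + t) + t))) = 5 + ((g + t) + (1 - (5 + 2*t))) = 5 + ((g + t) + (1 + (-5 - 2*t))) = 5 + ((g + t) + (-4 - 2*t)) = 5 + (-4 + g - t) = 1 + g - t)
b(Q) = (10 + Q)/Q (b(Q) = (1 + Q - 1*(-9))/Q = (1 + Q + 9)/Q = (10 + Q)/Q)
b(60) - 1*(-3353) = (10 + 60)/60 - 1*(-3353) = (1/60)*70 + 3353 = 7/6 + 3353 = 20125/6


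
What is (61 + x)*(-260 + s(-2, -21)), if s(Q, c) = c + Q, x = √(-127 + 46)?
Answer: -17263 - 2547*I ≈ -17263.0 - 2547.0*I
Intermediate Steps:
x = 9*I (x = √(-81) = 9*I ≈ 9.0*I)
s(Q, c) = Q + c
(61 + x)*(-260 + s(-2, -21)) = (61 + 9*I)*(-260 + (-2 - 21)) = (61 + 9*I)*(-260 - 23) = (61 + 9*I)*(-283) = -17263 - 2547*I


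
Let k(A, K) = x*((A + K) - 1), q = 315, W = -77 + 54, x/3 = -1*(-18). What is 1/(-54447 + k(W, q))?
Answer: -1/38733 ≈ -2.5818e-5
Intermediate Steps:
x = 54 (x = 3*(-1*(-18)) = 3*18 = 54)
W = -23
k(A, K) = -54 + 54*A + 54*K (k(A, K) = 54*((A + K) - 1) = 54*(-1 + A + K) = -54 + 54*A + 54*K)
1/(-54447 + k(W, q)) = 1/(-54447 + (-54 + 54*(-23) + 54*315)) = 1/(-54447 + (-54 - 1242 + 17010)) = 1/(-54447 + 15714) = 1/(-38733) = -1/38733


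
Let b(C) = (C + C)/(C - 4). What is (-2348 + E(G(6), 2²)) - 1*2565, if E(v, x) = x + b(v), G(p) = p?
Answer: -4903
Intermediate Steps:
b(C) = 2*C/(-4 + C) (b(C) = (2*C)/(-4 + C) = 2*C/(-4 + C))
E(v, x) = x + 2*v/(-4 + v)
(-2348 + E(G(6), 2²)) - 1*2565 = (-2348 + (2*6 + 2²*(-4 + 6))/(-4 + 6)) - 1*2565 = (-2348 + (12 + 4*2)/2) - 2565 = (-2348 + (12 + 8)/2) - 2565 = (-2348 + (½)*20) - 2565 = (-2348 + 10) - 2565 = -2338 - 2565 = -4903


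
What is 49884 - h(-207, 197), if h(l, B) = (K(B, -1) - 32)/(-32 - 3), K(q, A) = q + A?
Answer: 1746104/35 ≈ 49889.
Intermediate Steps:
K(q, A) = A + q
h(l, B) = 33/35 - B/35 (h(l, B) = ((-1 + B) - 32)/(-32 - 3) = (-33 + B)/(-35) = (-33 + B)*(-1/35) = 33/35 - B/35)
49884 - h(-207, 197) = 49884 - (33/35 - 1/35*197) = 49884 - (33/35 - 197/35) = 49884 - 1*(-164/35) = 49884 + 164/35 = 1746104/35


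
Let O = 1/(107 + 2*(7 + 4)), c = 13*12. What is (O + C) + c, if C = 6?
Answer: 20899/129 ≈ 162.01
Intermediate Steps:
c = 156
O = 1/129 (O = 1/(107 + 2*11) = 1/(107 + 22) = 1/129 ≈ 0.0077519)
(O + C) + c = (1/129 + 6) + 156 = 775/129 + 156 = 20899/129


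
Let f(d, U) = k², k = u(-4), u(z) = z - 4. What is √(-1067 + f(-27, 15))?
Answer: I*√1003 ≈ 31.67*I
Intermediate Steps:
u(z) = -4 + z
k = -8 (k = -4 - 4 = -8)
f(d, U) = 64 (f(d, U) = (-8)² = 64)
√(-1067 + f(-27, 15)) = √(-1067 + 64) = √(-1003) = I*√1003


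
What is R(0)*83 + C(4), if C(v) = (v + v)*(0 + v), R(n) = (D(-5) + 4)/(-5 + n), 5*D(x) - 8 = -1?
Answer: -1441/25 ≈ -57.640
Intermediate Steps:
D(x) = 7/5 (D(x) = 8/5 + (⅕)*(-1) = 8/5 - ⅕ = 7/5)
R(n) = 27/(5*(-5 + n)) (R(n) = (7/5 + 4)/(-5 + n) = 27/(5*(-5 + n)))
C(v) = 2*v² (C(v) = (2*v)*v = 2*v²)
R(0)*83 + C(4) = (27/(5*(-5 + 0)))*83 + 2*4² = ((27/5)/(-5))*83 + 2*16 = ((27/5)*(-⅕))*83 + 32 = -27/25*83 + 32 = -2241/25 + 32 = -1441/25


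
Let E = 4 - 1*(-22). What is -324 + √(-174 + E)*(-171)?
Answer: -324 - 342*I*√37 ≈ -324.0 - 2080.3*I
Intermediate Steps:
E = 26 (E = 4 + 22 = 26)
-324 + √(-174 + E)*(-171) = -324 + √(-174 + 26)*(-171) = -324 + √(-148)*(-171) = -324 + (2*I*√37)*(-171) = -324 - 342*I*√37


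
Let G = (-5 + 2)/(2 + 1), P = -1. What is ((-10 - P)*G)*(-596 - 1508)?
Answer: -18936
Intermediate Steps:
G = -1 (G = -3/3 = -3*1/3 = -1)
((-10 - P)*G)*(-596 - 1508) = ((-10 - 1*(-1))*(-1))*(-596 - 1508) = ((-10 + 1)*(-1))*(-2104) = -9*(-1)*(-2104) = 9*(-2104) = -18936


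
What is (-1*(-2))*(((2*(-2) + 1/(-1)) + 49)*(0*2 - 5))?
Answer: -440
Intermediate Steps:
(-1*(-2))*(((2*(-2) + 1/(-1)) + 49)*(0*2 - 5)) = 2*(((-4 - 1) + 49)*(0 - 5)) = 2*((-5 + 49)*(-5)) = 2*(44*(-5)) = 2*(-220) = -440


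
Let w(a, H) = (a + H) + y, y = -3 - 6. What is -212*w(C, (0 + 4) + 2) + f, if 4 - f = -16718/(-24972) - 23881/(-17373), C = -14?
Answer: 260733785317/72306426 ≈ 3606.0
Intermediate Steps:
f = 141426013/72306426 (f = 4 - (-16718/(-24972) - 23881/(-17373)) = 4 - (-16718*(-1/24972) - 23881*(-1/17373)) = 4 - (8359/12486 + 23881/17373) = 4 - 1*147799691/72306426 = 4 - 147799691/72306426 = 141426013/72306426 ≈ 1.9559)
y = -9
w(a, H) = -9 + H + a (w(a, H) = (a + H) - 9 = (H + a) - 9 = -9 + H + a)
-212*w(C, (0 + 4) + 2) + f = -212*(-9 + ((0 + 4) + 2) - 14) + 141426013/72306426 = -212*(-9 + (4 + 2) - 14) + 141426013/72306426 = -212*(-9 + 6 - 14) + 141426013/72306426 = -212*(-17) + 141426013/72306426 = 3604 + 141426013/72306426 = 260733785317/72306426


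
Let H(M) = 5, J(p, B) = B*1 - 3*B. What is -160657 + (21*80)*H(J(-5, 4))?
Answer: -152257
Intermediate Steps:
J(p, B) = -2*B (J(p, B) = B - 3*B = -2*B)
-160657 + (21*80)*H(J(-5, 4)) = -160657 + (21*80)*5 = -160657 + 1680*5 = -160657 + 8400 = -152257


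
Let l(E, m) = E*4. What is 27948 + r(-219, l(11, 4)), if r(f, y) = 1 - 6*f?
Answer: 29263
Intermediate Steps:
l(E, m) = 4*E
27948 + r(-219, l(11, 4)) = 27948 + (1 - 6*(-219)) = 27948 + (1 + 1314) = 27948 + 1315 = 29263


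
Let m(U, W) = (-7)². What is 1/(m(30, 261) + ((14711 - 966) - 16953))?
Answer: -1/3159 ≈ -0.00031656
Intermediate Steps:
m(U, W) = 49
1/(m(30, 261) + ((14711 - 966) - 16953)) = 1/(49 + ((14711 - 966) - 16953)) = 1/(49 + (13745 - 16953)) = 1/(49 - 3208) = 1/(-3159) = -1/3159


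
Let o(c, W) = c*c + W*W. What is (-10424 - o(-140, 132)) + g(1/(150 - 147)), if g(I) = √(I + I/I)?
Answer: -47448 + 2*√3/3 ≈ -47447.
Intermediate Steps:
g(I) = √(1 + I) (g(I) = √(I + 1) = √(1 + I))
o(c, W) = W² + c² (o(c, W) = c² + W² = W² + c²)
(-10424 - o(-140, 132)) + g(1/(150 - 147)) = (-10424 - (132² + (-140)²)) + √(1 + 1/(150 - 147)) = (-10424 - (17424 + 19600)) + √(1 + 1/3) = (-10424 - 1*37024) + √(1 + ⅓) = (-10424 - 37024) + √(4/3) = -47448 + 2*√3/3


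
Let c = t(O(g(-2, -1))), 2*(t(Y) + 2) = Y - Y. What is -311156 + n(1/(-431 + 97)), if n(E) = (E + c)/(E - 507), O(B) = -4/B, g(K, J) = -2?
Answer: -52690845215/169339 ≈ -3.1116e+5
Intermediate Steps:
t(Y) = -2 (t(Y) = -2 + (Y - Y)/2 = -2 + (1/2)*0 = -2 + 0 = -2)
c = -2
n(E) = (-2 + E)/(-507 + E) (n(E) = (E - 2)/(E - 507) = (-2 + E)/(-507 + E))
-311156 + n(1/(-431 + 97)) = -311156 + (-2 + 1/(-431 + 97))/(-507 + 1/(-431 + 97)) = -311156 + (-2 + 1/(-334))/(-507 + 1/(-334)) = -311156 + (-2 - 1/334)/(-507 - 1/334) = -311156 - 669/334/(-169339/334) = -311156 - 334/169339*(-669/334) = -311156 + 669/169339 = -52690845215/169339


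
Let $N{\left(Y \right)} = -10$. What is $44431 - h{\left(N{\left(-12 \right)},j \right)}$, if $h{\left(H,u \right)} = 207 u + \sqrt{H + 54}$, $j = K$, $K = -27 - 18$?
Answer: $53746 - 2 \sqrt{11} \approx 53739.0$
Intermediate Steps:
$K = -45$
$j = -45$
$h{\left(H,u \right)} = \sqrt{54 + H} + 207 u$ ($h{\left(H,u \right)} = 207 u + \sqrt{54 + H} = \sqrt{54 + H} + 207 u$)
$44431 - h{\left(N{\left(-12 \right)},j \right)} = 44431 - \left(\sqrt{54 - 10} + 207 \left(-45\right)\right) = 44431 - \left(\sqrt{44} - 9315\right) = 44431 - \left(2 \sqrt{11} - 9315\right) = 44431 - \left(-9315 + 2 \sqrt{11}\right) = 44431 + \left(9315 - 2 \sqrt{11}\right) = 53746 - 2 \sqrt{11}$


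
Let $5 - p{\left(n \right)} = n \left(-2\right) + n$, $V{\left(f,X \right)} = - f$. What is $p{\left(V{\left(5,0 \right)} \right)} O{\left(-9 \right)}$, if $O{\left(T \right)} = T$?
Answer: $0$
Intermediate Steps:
$p{\left(n \right)} = 5 + n$ ($p{\left(n \right)} = 5 - \left(n \left(-2\right) + n\right) = 5 - \left(- 2 n + n\right) = 5 - - n = 5 + n$)
$p{\left(V{\left(5,0 \right)} \right)} O{\left(-9 \right)} = \left(5 - 5\right) \left(-9\right) = 0 \left(-9\right) = 0$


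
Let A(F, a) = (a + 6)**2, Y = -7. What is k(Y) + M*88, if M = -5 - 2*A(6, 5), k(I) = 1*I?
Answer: -21743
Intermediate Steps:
A(F, a) = (6 + a)**2
k(I) = I
M = -247 (M = -5 - 2*(6 + 5)**2 = -5 - 2*11**2 = -5 - 2*121 = -5 - 242 = -247)
k(Y) + M*88 = -7 - 247*88 = -7 - 21736 = -21743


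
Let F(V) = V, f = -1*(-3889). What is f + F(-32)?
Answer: 3857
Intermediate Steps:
f = 3889
f + F(-32) = 3889 - 32 = 3857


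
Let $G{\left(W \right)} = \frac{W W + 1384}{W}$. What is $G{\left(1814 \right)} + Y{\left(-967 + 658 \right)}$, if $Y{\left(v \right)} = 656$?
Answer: $\frac{2240982}{907} \approx 2470.8$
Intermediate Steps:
$G{\left(W \right)} = \frac{1384 + W^{2}}{W}$ ($G{\left(W \right)} = \frac{W^{2} + 1384}{W} = \frac{1384 + W^{2}}{W}$)
$G{\left(1814 \right)} + Y{\left(-967 + 658 \right)} = \left(1814 + \frac{1384}{1814}\right) + 656 = \left(1814 + 1384 \cdot \frac{1}{1814}\right) + 656 = \left(1814 + \frac{692}{907}\right) + 656 = \frac{1645990}{907} + 656 = \frac{2240982}{907}$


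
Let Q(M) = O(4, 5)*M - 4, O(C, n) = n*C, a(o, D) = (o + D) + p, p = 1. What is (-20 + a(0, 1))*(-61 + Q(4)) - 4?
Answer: -274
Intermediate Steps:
a(o, D) = 1 + D + o (a(o, D) = (o + D) + 1 = (D + o) + 1 = 1 + D + o)
O(C, n) = C*n
Q(M) = -4 + 20*M (Q(M) = (4*5)*M - 4 = 20*M - 4 = -4 + 20*M)
(-20 + a(0, 1))*(-61 + Q(4)) - 4 = (-20 + (1 + 1 + 0))*(-61 + (-4 + 20*4)) - 4 = (-20 + 2)*(-61 + (-4 + 80)) - 4 = -18*(-61 + 76) - 4 = -18*15 - 4 = -270 - 4 = -274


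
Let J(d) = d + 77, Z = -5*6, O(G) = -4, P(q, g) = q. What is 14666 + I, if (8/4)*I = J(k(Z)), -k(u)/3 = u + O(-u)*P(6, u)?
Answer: 29571/2 ≈ 14786.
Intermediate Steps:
Z = -30
k(u) = 72 - 3*u (k(u) = -3*(u - 4*6) = -3*(u - 24) = -3*(-24 + u) = 72 - 3*u)
J(d) = 77 + d
I = 239/2 (I = (77 + (72 - 3*(-30)))/2 = (77 + (72 + 90))/2 = (77 + 162)/2 = (1/2)*239 = 239/2 ≈ 119.50)
14666 + I = 14666 + 239/2 = 29571/2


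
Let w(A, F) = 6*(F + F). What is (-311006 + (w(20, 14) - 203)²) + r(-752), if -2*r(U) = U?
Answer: -309405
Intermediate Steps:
r(U) = -U/2
w(A, F) = 12*F (w(A, F) = 6*(2*F) = 12*F)
(-311006 + (w(20, 14) - 203)²) + r(-752) = (-311006 + (12*14 - 203)²) - ½*(-752) = (-311006 + (168 - 203)²) + 376 = (-311006 + (-35)²) + 376 = (-311006 + 1225) + 376 = -309781 + 376 = -309405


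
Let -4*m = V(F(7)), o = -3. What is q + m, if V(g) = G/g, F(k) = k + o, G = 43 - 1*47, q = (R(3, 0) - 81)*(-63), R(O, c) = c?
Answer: 20413/4 ≈ 5103.3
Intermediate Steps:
q = 5103 (q = (0 - 81)*(-63) = -81*(-63) = 5103)
G = -4 (G = 43 - 47 = -4)
F(k) = -3 + k (F(k) = k - 3 = -3 + k)
V(g) = -4/g
m = ¼ (m = -(-1)/(-3 + 7) = -(-1)/4 = -¼*(-1) = ¼ ≈ 0.25000)
q + m = 5103 + ¼ = 20413/4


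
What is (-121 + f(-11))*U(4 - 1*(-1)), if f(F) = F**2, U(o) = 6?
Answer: 0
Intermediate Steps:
(-121 + f(-11))*U(4 - 1*(-1)) = (-121 + (-11)**2)*6 = (-121 + 121)*6 = 0*6 = 0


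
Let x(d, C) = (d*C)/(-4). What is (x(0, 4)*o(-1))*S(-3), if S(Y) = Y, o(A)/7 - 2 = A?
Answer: 0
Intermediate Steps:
o(A) = 14 + 7*A
x(d, C) = -C*d/4 (x(d, C) = (C*d)*(-¼) = -C*d/4)
(x(0, 4)*o(-1))*S(-3) = ((-¼*4*0)*(14 + 7*(-1)))*(-3) = (0*(14 - 7))*(-3) = (0*7)*(-3) = 0*(-3) = 0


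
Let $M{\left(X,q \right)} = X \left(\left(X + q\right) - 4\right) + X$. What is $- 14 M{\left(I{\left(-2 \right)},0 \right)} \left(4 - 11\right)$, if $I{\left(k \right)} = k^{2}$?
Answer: $392$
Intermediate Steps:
$M{\left(X,q \right)} = X + X \left(-4 + X + q\right)$ ($M{\left(X,q \right)} = X \left(-4 + X + q\right) + X = X + X \left(-4 + X + q\right)$)
$- 14 M{\left(I{\left(-2 \right)},0 \right)} \left(4 - 11\right) = - 14 \left(-2\right)^{2} \left(-3 + \left(-2\right)^{2} + 0\right) \left(4 - 11\right) = - 14 \cdot 4 \left(-3 + 4 + 0\right) \left(-7\right) = - 14 \cdot 4 \cdot 1 \left(-7\right) = \left(-14\right) 4 \left(-7\right) = \left(-56\right) \left(-7\right) = 392$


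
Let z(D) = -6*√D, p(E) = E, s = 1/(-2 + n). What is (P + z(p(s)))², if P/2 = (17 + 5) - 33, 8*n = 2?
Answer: 3244/7 + 528*I*√7/7 ≈ 463.43 + 199.57*I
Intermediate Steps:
n = ¼ (n = (⅛)*2 = ¼ ≈ 0.25000)
s = -4/7 (s = 1/(-2 + ¼) = 1/(-7/4) = -4/7 ≈ -0.57143)
P = -22 (P = 2*((17 + 5) - 33) = 2*(22 - 33) = 2*(-11) = -22)
(P + z(p(s)))² = (-22 - 12*I*√7/7)²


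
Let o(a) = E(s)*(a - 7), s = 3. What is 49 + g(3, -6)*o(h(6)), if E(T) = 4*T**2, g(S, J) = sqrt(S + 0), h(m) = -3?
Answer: 49 - 360*sqrt(3) ≈ -574.54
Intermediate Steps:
g(S, J) = sqrt(S)
o(a) = -252 + 36*a (o(a) = (4*3**2)*(a - 7) = (4*9)*(-7 + a) = 36*(-7 + a) = -252 + 36*a)
49 + g(3, -6)*o(h(6)) = 49 + sqrt(3)*(-252 + 36*(-3)) = 49 + sqrt(3)*(-252 - 108) = 49 + sqrt(3)*(-360) = 49 - 360*sqrt(3)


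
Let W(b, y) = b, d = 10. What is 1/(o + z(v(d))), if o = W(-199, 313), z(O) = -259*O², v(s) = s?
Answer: -1/26099 ≈ -3.8316e-5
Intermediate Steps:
o = -199
1/(o + z(v(d))) = 1/(-199 - 259*10²) = 1/(-199 - 259*100) = 1/(-199 - 25900) = 1/(-26099) = -1/26099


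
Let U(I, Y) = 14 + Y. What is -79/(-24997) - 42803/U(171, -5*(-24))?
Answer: -1069936005/3349598 ≈ -319.42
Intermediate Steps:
-79/(-24997) - 42803/U(171, -5*(-24)) = -79/(-24997) - 42803/(14 - 5*(-24)) = -79*(-1/24997) - 42803/(14 + 120) = 79/24997 - 42803/134 = -1069936005/3349598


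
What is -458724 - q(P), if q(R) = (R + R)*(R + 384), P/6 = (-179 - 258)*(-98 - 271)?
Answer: -1872925673196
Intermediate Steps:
P = 967518 (P = 6*((-179 - 258)*(-98 - 271)) = 6*(-437*(-369)) = 6*161253 = 967518)
q(R) = 2*R*(384 + R) (q(R) = (2*R)*(384 + R) = 2*R*(384 + R))
-458724 - q(P) = -458724 - 2*967518*(384 + 967518) = -458724 - 2*967518*967902 = -458724 - 1*1872925214472 = -458724 - 1872925214472 = -1872925673196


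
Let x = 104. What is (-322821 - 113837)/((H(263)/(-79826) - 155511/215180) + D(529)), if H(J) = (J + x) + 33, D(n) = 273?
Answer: -3750228211645720/2338404913277 ≈ -1603.8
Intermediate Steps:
H(J) = 137 + J (H(J) = (J + 104) + 33 = (104 + J) + 33 = 137 + J)
(-322821 - 113837)/((H(263)/(-79826) - 155511/215180) + D(529)) = (-322821 - 113837)/(((137 + 263)/(-79826) - 155511/215180) + 273) = -436658/((400*(-1/79826) - 155511*1/215180) + 273) = -436658/((-200/39913 - 155511/215180) + 273) = -436658/(-6249946543/8588479340 + 273) = -436658/2338404913277/8588479340 = -436658*8588479340/2338404913277 = -3750228211645720/2338404913277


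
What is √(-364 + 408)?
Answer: 2*√11 ≈ 6.6332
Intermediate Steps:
√(-364 + 408) = √44 = 2*√11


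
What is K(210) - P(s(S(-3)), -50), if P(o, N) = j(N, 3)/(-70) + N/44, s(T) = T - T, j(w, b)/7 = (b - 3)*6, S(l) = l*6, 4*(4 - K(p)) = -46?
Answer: 183/11 ≈ 16.636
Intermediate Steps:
K(p) = 31/2 (K(p) = 4 - ¼*(-46) = 4 + 23/2 = 31/2)
S(l) = 6*l
j(w, b) = -126 + 42*b (j(w, b) = 7*((b - 3)*6) = 7*((-3 + b)*6) = 7*(-18 + 6*b) = -126 + 42*b)
s(T) = 0
P(o, N) = N/44 (P(o, N) = (-126 + 42*3)/(-70) + N/44 = (-126 + 126)*(-1/70) + N*(1/44) = 0*(-1/70) + N/44 = 0 + N/44 = N/44)
K(210) - P(s(S(-3)), -50) = 31/2 - (-50)/44 = 31/2 - 1*(-25/22) = 31/2 + 25/22 = 183/11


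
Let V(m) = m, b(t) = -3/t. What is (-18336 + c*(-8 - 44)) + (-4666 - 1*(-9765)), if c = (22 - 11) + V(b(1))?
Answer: -13653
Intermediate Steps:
c = 8 (c = (22 - 11) - 3/1 = 11 - 3*1 = 11 - 3 = 8)
(-18336 + c*(-8 - 44)) + (-4666 - 1*(-9765)) = (-18336 + 8*(-8 - 44)) + (-4666 - 1*(-9765)) = (-18336 + 8*(-52)) + (-4666 + 9765) = (-18336 - 416) + 5099 = -18752 + 5099 = -13653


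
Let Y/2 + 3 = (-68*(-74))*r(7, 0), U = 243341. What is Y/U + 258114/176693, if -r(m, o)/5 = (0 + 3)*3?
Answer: -2458866732/6142378759 ≈ -0.40031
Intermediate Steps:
r(m, o) = -45 (r(m, o) = -5*(0 + 3)*3 = -15*3 = -5*9 = -45)
Y = -452886 (Y = -6 + 2*(-68*(-74)*(-45)) = -6 + 2*(5032*(-45)) = -6 + 2*(-226440) = -6 - 452880 = -452886)
Y/U + 258114/176693 = -452886/243341 + 258114/176693 = -452886*1/243341 + 258114*(1/176693) = -64698/34763 + 258114/176693 = -2458866732/6142378759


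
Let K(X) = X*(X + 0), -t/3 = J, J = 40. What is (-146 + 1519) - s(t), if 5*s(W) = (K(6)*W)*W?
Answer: -102307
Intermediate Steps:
t = -120 (t = -3*40 = -120)
K(X) = X² (K(X) = X*X = X²)
s(W) = 36*W²/5 (s(W) = ((6²*W)*W)/5 = ((36*W)*W)/5 = (36*W²)/5 = 36*W²/5)
(-146 + 1519) - s(t) = (-146 + 1519) - 36*(-120)²/5 = 1373 - 36*14400/5 = 1373 - 1*103680 = 1373 - 103680 = -102307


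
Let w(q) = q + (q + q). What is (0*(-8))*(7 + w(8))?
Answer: 0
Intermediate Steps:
w(q) = 3*q (w(q) = q + 2*q = 3*q)
(0*(-8))*(7 + w(8)) = (0*(-8))*(7 + 3*8) = 0*(7 + 24) = 0*31 = 0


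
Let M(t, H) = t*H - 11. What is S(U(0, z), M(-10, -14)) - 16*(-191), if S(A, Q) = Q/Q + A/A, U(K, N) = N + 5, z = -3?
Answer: 3058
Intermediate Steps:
U(K, N) = 5 + N
M(t, H) = -11 + H*t (M(t, H) = H*t - 11 = -11 + H*t)
S(A, Q) = 2 (S(A, Q) = 1 + 1 = 2)
S(U(0, z), M(-10, -14)) - 16*(-191) = 2 - 16*(-191) = 2 + 3056 = 3058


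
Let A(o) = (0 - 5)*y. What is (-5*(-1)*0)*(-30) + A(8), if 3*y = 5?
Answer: -25/3 ≈ -8.3333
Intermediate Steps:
y = 5/3 (y = (⅓)*5 = 5/3 ≈ 1.6667)
A(o) = -25/3 (A(o) = (0 - 5)*(5/3) = -5*5/3 = -25/3)
(-5*(-1)*0)*(-30) + A(8) = (-5*(-1)*0)*(-30) - 25/3 = (5*0)*(-30) - 25/3 = 0*(-30) - 25/3 = 0 - 25/3 = -25/3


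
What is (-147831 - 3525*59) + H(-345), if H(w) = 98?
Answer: -355708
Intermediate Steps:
(-147831 - 3525*59) + H(-345) = (-147831 - 3525*59) + 98 = (-147831 - 207975) + 98 = -355806 + 98 = -355708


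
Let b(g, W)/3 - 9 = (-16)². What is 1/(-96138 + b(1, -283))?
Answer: -1/95343 ≈ -1.0488e-5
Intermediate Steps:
b(g, W) = 795 (b(g, W) = 27 + 3*(-16)² = 27 + 3*256 = 27 + 768 = 795)
1/(-96138 + b(1, -283)) = 1/(-96138 + 795) = 1/(-95343) = -1/95343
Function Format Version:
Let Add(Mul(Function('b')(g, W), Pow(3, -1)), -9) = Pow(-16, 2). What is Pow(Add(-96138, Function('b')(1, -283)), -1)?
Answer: Rational(-1, 95343) ≈ -1.0488e-5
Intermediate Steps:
Function('b')(g, W) = 795 (Function('b')(g, W) = Add(27, Mul(3, Pow(-16, 2))) = Add(27, Mul(3, 256)) = Add(27, 768) = 795)
Pow(Add(-96138, Function('b')(1, -283)), -1) = Pow(Add(-96138, 795), -1) = Pow(-95343, -1) = Rational(-1, 95343)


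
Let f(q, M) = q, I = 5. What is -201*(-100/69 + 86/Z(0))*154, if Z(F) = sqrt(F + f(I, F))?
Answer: 1031800/23 - 2662044*sqrt(5)/5 ≈ -1.1456e+6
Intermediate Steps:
Z(F) = sqrt(5 + F) (Z(F) = sqrt(F + 5) = sqrt(5 + F))
-201*(-100/69 + 86/Z(0))*154 = -201*(-100/69 + 86/(sqrt(5 + 0)))*154 = -201*(-100*1/69 + 86/(sqrt(5)))*154 = -201*(-100/69 + 86*(sqrt(5)/5))*154 = -201*(-100/69 + 86*sqrt(5)/5)*154 = (6700/23 - 17286*sqrt(5)/5)*154 = 1031800/23 - 2662044*sqrt(5)/5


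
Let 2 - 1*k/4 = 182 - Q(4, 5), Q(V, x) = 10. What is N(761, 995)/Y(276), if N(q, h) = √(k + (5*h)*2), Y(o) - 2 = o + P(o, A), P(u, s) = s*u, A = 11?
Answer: 3*√1030/3314 ≈ 0.029053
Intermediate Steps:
k = -680 (k = 8 - 4*(182 - 1*10) = 8 - 4*(182 - 10) = 8 - 4*172 = 8 - 688 = -680)
Y(o) = 2 + 12*o (Y(o) = 2 + (o + 11*o) = 2 + 12*o)
N(q, h) = √(-680 + 10*h) (N(q, h) = √(-680 + (5*h)*2) = √(-680 + 10*h))
N(761, 995)/Y(276) = √(-680 + 10*995)/(2 + 12*276) = √(-680 + 9950)/(2 + 3312) = √9270/3314 = (3*√1030)*(1/3314) = 3*√1030/3314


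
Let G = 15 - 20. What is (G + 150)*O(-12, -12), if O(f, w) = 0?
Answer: 0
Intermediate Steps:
G = -5
(G + 150)*O(-12, -12) = (-5 + 150)*0 = 145*0 = 0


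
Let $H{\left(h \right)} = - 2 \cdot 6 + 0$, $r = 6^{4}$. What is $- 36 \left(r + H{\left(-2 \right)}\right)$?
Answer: $-46224$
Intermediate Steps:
$r = 1296$
$H{\left(h \right)} = -12$ ($H{\left(h \right)} = \left(-1\right) 12 + 0 = -12 + 0 = -12$)
$- 36 \left(r + H{\left(-2 \right)}\right) = - 36 \left(1296 - 12\right) = \left(-36\right) 1284 = -46224$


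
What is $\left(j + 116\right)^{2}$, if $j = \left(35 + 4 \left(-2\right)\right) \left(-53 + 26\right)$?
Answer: $375769$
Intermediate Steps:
$j = -729$ ($j = \left(35 - 8\right) \left(-27\right) = 27 \left(-27\right) = -729$)
$\left(j + 116\right)^{2} = \left(-729 + 116\right)^{2} = \left(-613\right)^{2} = 375769$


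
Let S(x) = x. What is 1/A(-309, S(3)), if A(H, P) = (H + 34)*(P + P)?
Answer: -1/1650 ≈ -0.00060606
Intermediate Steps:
A(H, P) = 2*P*(34 + H) (A(H, P) = (34 + H)*(2*P) = 2*P*(34 + H))
1/A(-309, S(3)) = 1/(2*3*(34 - 309)) = 1/(2*3*(-275)) = 1/(-1650) = -1/1650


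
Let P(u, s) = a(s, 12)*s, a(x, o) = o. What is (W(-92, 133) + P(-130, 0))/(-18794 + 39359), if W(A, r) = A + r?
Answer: 41/20565 ≈ 0.0019937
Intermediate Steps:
P(u, s) = 12*s
(W(-92, 133) + P(-130, 0))/(-18794 + 39359) = ((-92 + 133) + 12*0)/(-18794 + 39359) = (41 + 0)/20565 = 41*(1/20565) = 41/20565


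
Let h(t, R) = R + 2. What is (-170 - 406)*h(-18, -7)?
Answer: 2880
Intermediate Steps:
h(t, R) = 2 + R
(-170 - 406)*h(-18, -7) = (-170 - 406)*(2 - 7) = -576*(-5) = 2880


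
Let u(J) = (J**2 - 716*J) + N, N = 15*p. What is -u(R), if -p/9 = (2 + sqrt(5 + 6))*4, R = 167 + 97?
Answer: 120408 + 540*sqrt(11) ≈ 1.2220e+5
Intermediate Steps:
R = 264
p = -72 - 36*sqrt(11) (p = -9*(2 + sqrt(5 + 6))*4 = -9*(2 + sqrt(11))*4 = -9*(8 + 4*sqrt(11)) = -72 - 36*sqrt(11) ≈ -191.40)
N = -1080 - 540*sqrt(11) (N = 15*(-72 - 36*sqrt(11)) = -1080 - 540*sqrt(11) ≈ -2871.0)
u(J) = -1080 + J**2 - 716*J - 540*sqrt(11) (u(J) = (J**2 - 716*J) + (-1080 - 540*sqrt(11)) = -1080 + J**2 - 716*J - 540*sqrt(11))
-u(R) = -(-1080 + 264**2 - 716*264 - 540*sqrt(11)) = -(-1080 + 69696 - 189024 - 540*sqrt(11)) = -(-120408 - 540*sqrt(11)) = 120408 + 540*sqrt(11)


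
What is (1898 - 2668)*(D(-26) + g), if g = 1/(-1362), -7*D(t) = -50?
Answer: -3745115/681 ≈ -5499.4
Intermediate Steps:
D(t) = 50/7 (D(t) = -⅐*(-50) = 50/7)
g = -1/1362 ≈ -0.00073421
(1898 - 2668)*(D(-26) + g) = (1898 - 2668)*(50/7 - 1/1362) = -770*68093/9534 = -3745115/681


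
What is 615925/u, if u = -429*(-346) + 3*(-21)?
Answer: 615925/148371 ≈ 4.1512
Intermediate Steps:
u = 148371 (u = 148434 - 63 = 148371)
615925/u = 615925/148371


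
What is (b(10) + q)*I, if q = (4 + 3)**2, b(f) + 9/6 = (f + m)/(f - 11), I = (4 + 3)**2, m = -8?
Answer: 4459/2 ≈ 2229.5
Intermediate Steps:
I = 49 (I = 7**2 = 49)
b(f) = -3/2 + (-8 + f)/(-11 + f) (b(f) = -3/2 + (f - 8)/(f - 11) = -3/2 + (-8 + f)/(-11 + f))
q = 49 (q = 7**2 = 49)
(b(10) + q)*I = ((17 - 1*10)/(2*(-11 + 10)) + 49)*49 = ((1/2)*(17 - 10)/(-1) + 49)*49 = ((1/2)*(-1)*7 + 49)*49 = (-7/2 + 49)*49 = (91/2)*49 = 4459/2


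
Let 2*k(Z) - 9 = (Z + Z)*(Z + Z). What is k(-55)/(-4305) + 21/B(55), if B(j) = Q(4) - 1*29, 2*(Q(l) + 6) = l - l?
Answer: -3455/1722 ≈ -2.0064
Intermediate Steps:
Q(l) = -6 (Q(l) = -6 + (l - l)/2 = -6 + (½)*0 = -6 + 0 = -6)
k(Z) = 9/2 + 2*Z² (k(Z) = 9/2 + ((Z + Z)*(Z + Z))/2 = 9/2 + ((2*Z)*(2*Z))/2 = 9/2 + (4*Z²)/2 = 9/2 + 2*Z²)
B(j) = -35 (B(j) = -6 - 1*29 = -6 - 29 = -35)
k(-55)/(-4305) + 21/B(55) = (9/2 + 2*(-55)²)/(-4305) + 21/(-35) = (9/2 + 2*3025)*(-1/4305) + 21*(-1/35) = (9/2 + 6050)*(-1/4305) - ⅗ = (12109/2)*(-1/4305) - ⅗ = -12109/8610 - ⅗ = -3455/1722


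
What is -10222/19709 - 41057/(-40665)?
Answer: 393514783/801466485 ≈ 0.49099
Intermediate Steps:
-10222/19709 - 41057/(-40665) = -10222*1/19709 - 41057*(-1/40665) = -10222/19709 + 41057/40665 = 393514783/801466485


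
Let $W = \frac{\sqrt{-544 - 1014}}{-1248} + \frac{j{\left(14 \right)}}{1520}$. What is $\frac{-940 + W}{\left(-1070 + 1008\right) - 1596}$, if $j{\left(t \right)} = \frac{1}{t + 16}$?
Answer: $\frac{42863999}{75604800} + \frac{i \sqrt{1558}}{2069184} \approx 0.56695 + 1.9076 \cdot 10^{-5} i$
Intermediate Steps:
$j{\left(t \right)} = \frac{1}{16 + t}$
$W = \frac{1}{45600} - \frac{i \sqrt{1558}}{1248}$ ($W = \frac{\sqrt{-544 - 1014}}{-1248} + \frac{1}{\left(16 + 14\right) 1520} = \sqrt{-1558} \left(- \frac{1}{1248}\right) + \frac{1}{30} \cdot \frac{1}{1520} = i \sqrt{1558} \left(- \frac{1}{1248}\right) + \frac{1}{30} \cdot \frac{1}{1520} = - \frac{i \sqrt{1558}}{1248} + \frac{1}{45600} = \frac{1}{45600} - \frac{i \sqrt{1558}}{1248} \approx 2.193 \cdot 10^{-5} - 0.031628 i$)
$\frac{-940 + W}{\left(-1070 + 1008\right) - 1596} = \frac{-940 + \left(\frac{1}{45600} - \frac{i \sqrt{1558}}{1248}\right)}{\left(-1070 + 1008\right) - 1596} = \frac{- \frac{42863999}{45600} - \frac{i \sqrt{1558}}{1248}}{-62 - 1596} = \frac{- \frac{42863999}{45600} - \frac{i \sqrt{1558}}{1248}}{-1658} = \left(- \frac{42863999}{45600} - \frac{i \sqrt{1558}}{1248}\right) \left(- \frac{1}{1658}\right) = \frac{42863999}{75604800} + \frac{i \sqrt{1558}}{2069184}$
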